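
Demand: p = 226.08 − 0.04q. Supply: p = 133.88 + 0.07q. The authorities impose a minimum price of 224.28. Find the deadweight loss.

Competitive equilibrium: 226.08 − 0.04q = 133.88 + 0.07q → q* = 838.1818, p* = 192.5527.
At the floor p = 224.28, quantity demanded = (226.08 − 224.28)/0.04 = 45.
Sellers' marginal cost at q' = 45: 133.88 + 0.07·45 = 137.03.
Δq = 838.1818 − 45 = 793.1818; wedge = 224.28 − 137.03 = 87.25.
Welfare loss = ½ × 793.1818 × 87.25 = 34602.56.

34602.56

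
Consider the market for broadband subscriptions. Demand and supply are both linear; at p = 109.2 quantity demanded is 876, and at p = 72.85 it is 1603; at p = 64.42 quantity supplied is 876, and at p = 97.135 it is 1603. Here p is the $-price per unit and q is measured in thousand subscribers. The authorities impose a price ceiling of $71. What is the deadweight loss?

$5021.70 thousand

Demand slope = (72.85 − 109.2)/(1603 − 876) = −0.05, so p = 153 − 0.05q.
Supply slope = (97.135 − 64.42)/(1603 − 876) = 0.045, so p = 25 + 0.045q.
Competitive equilibrium: 153 − 0.05q = 25 + 0.045q → q* = 1347.3684, p* = 85.6316.
At the ceiling p = 71, quantity supplied = (71 − 25)/0.045 = 1022.2222.
Willingness to pay at q' = 1022.2222: 153 − 0.05·1022.2222 = 101.8889.
Δq = 1347.3684 − 1022.2222 = 325.1462; wedge = 101.8889 − 71 = 30.8889.
DWL = ½ × 325.1462 × 30.8889 = $5021.70 thousand.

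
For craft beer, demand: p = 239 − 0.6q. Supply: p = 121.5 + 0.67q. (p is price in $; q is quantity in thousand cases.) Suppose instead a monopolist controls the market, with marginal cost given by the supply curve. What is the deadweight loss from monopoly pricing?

$559.58 thousand

Competitive equilibrium: 239 − 0.6q = 121.5 + 0.67q → q* = 92.5197, p* = 183.4882.
Marginal revenue: MR = 239 − 1.2q. Set MR = MC: 239 − 1.2q = 121.5 + 0.67q → q_m = 62.8342.
Price p_m = 239 − 0.6·62.8342 = 201.2995; MC(q_m) = 121.5 + 0.67·62.8342 = 163.5989.
Competitive q* = 92.5197, so Δq = 29.6855; wedge = 201.2995 − 163.5989 = 37.7006.
The triangle = ½ × 29.6855 × 37.7006 = $559.58 thousand.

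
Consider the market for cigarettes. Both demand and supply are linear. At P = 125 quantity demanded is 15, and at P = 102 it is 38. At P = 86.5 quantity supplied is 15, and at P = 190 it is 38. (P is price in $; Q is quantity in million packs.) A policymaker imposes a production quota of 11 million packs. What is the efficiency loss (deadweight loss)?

$332.75 million

Demand slope = (102 − 125)/(38 − 15) = −1, so P = 140 − Q.
Supply slope = (190 − 86.5)/(38 − 15) = 4.5, so P = 19 + 4.5Q.
Competitive equilibrium: 140 − Q = 19 + 4.5Q → Q* = 22, P* = 118.
At Q = 11: demand price = 140 − 1·11 = 129; supply price = 19 + 4.5·11 = 68.5.
ΔQ = 22 − 11 = 11; wedge = 129 − 68.5 = 60.5.
DWL = ½ × 11 × 60.5 = $332.75 million.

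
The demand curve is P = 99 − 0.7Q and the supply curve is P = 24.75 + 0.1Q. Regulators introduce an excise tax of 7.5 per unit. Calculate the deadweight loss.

35.16

Competitive equilibrium: 99 − 0.7Q = 24.75 + 0.1Q → Q* = 92.8125, P* = 34.0313.
With the tax, the buyer price exceeds the seller price by 7.5: (99 − 0.7Q) − (24.75 + 0.1Q) = 7.5 → Q' = 83.4375.
ΔQ = 92.8125 − 83.4375 = 9.375; the wedge equals the tax, 7.5.
The triangle = ½ × 9.375 × 7.5 = 35.16.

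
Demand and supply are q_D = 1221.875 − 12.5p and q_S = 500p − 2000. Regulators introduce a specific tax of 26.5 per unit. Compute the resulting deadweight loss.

4282.01

In inverse form: demand p = 97.75 − 0.08q, supply p = 4 + 0.002q.
Competitive equilibrium: 97.75 − 0.08q = 4 + 0.002q → q* = 1143.2927, p* = 6.2866.
With the tax, the buyer price exceeds the seller price by 26.5: (97.75 − 0.08q) − (4 + 0.002q) = 26.5 → q' = 820.122.
Δq = 1143.2927 − 820.122 = 323.1707; the wedge equals the tax, 26.5.
Welfare loss = ½ × 323.1707 × 26.5 = 4282.01.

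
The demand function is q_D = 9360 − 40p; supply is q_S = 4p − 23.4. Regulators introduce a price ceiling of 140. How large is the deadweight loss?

11807.17

In inverse form: demand p = 234 − 0.025q, supply p = 5.85 + 0.25q.
Competitive equilibrium: 234 − 0.025q = 5.85 + 0.25q → q* = 829.6364, p* = 213.2591.
At the ceiling p = 140, quantity supplied = (140 − 5.85)/0.25 = 536.6.
Willingness to pay at q' = 536.6: 234 − 0.025·536.6 = 220.585.
Δq = 829.6364 − 536.6 = 293.0364; wedge = 220.585 − 140 = 80.585.
DWL = ½ × 293.0364 × 80.585 = 11807.17.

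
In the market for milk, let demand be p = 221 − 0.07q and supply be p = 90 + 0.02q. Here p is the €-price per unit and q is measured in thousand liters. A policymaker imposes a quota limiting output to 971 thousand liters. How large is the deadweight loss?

Competitive equilibrium: 221 − 0.07q = 90 + 0.02q → q* = 1455.5556, p* = 119.1111.
At q = 971: demand price = 221 − 0.07·971 = 153.03; supply price = 90 + 0.02·971 = 109.42.
Δq = 1455.5556 − 971 = 484.5556; wedge = 153.03 − 109.42 = 43.61.
Deadweight loss = ½ × 484.5556 × 43.61 = €10565.73 thousand.

€10565.73 thousand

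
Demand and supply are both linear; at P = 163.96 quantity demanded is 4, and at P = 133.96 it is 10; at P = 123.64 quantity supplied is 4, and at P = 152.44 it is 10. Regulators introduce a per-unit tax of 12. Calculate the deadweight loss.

Demand slope = (133.96 − 163.96)/(10 − 4) = −5, so P = 183.96 − 5Q.
Supply slope = (152.44 − 123.64)/(10 − 4) = 4.8, so P = 104.44 + 4.8Q.
Competitive equilibrium: 183.96 − 5Q = 104.44 + 4.8Q → Q* = 8.1143, P* = 143.3886.
With the tax, the buyer price exceeds the seller price by 12: (183.96 − 5Q) − (104.44 + 4.8Q) = 12 → Q' = 6.8898.
ΔQ = 8.1143 − 6.8898 = 1.2245; the wedge equals the tax, 12.
Deadweight loss = ½ × 1.2245 × 12 = 7.35.

7.35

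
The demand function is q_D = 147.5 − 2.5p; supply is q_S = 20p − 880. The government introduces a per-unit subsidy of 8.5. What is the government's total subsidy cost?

443.89

In inverse form: demand p = 59 − 0.4q, supply p = 44 + 0.05q.
Competitive equilibrium: 59 − 0.4q = 44 + 0.05q → q* = 33.3333, p* = 45.6667.
The subsidy lowers effective supply by 8.5: p = 35.5 + 0.05q.
New quantity: 59 − 0.4q = 35.5 + 0.05q → q' = 52.2222.
Total subsidy cost = 8.5 × 52.2222 = 443.89.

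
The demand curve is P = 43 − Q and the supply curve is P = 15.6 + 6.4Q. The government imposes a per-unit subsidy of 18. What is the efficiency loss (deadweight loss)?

21.89

Competitive equilibrium: 43 − Q = 15.6 + 6.4Q → Q* = 3.7027, P* = 39.2973.
The subsidy lowers effective supply by 18: P = 6.4Q − 2.4.
New quantity: 43 − Q = 6.4Q − 2.4 → Q' = 6.1351.
Overproduction ΔQ = 6.1351 − 3.7027 = 2.4324; wedge = subsidy = 18.
The triangle = ½ × 2.4324 × 18 = 21.89.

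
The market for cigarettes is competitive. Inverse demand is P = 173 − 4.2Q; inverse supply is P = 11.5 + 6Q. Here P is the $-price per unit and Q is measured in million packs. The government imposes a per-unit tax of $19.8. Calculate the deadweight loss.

$19.22 million

Competitive equilibrium: 173 − 4.2Q = 11.5 + 6Q → Q* = 15.8333, P* = 106.5.
With the tax, the buyer price exceeds the seller price by 19.8: (173 − 4.2Q) − (11.5 + 6Q) = 19.8 → Q' = 13.8922.
ΔQ = 15.8333 − 13.8922 = 1.9411; the wedge equals the tax, 19.8.
Deadweight loss = ½ × 1.9411 × 19.8 = $19.22 million.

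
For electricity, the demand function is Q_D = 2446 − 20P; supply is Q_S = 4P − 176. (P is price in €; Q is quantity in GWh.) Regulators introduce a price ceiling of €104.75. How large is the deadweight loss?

In inverse form: demand P = 122.3 − 0.05Q, supply P = 44 + 0.25Q.
Competitive equilibrium: 122.3 − 0.05Q = 44 + 0.25Q → Q* = 261, P* = 109.25.
At the ceiling P = 104.75, quantity supplied = (104.75 − 44)/0.25 = 243.
Willingness to pay at Q' = 243: 122.3 − 0.05·243 = 110.15.
ΔQ = 261 − 243 = 18; wedge = 110.15 − 104.75 = 5.4.
Deadweight loss = ½ × 18 × 5.4 = €48.60.

€48.60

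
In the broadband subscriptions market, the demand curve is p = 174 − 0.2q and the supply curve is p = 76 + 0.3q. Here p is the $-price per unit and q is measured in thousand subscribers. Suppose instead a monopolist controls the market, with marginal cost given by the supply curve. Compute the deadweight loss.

$784 thousand

Competitive equilibrium: 174 − 0.2q = 76 + 0.3q → q* = 196, p* = 134.8.
Marginal revenue: MR = 174 − 0.4q. Set MR = MC: 174 − 0.4q = 76 + 0.3q → q_m = 140.
Price p_m = 174 − 0.2·140 = 146; MC(q_m) = 76 + 0.3·140 = 118.
Competitive q* = 196, so Δq = 56; wedge = 146 − 118 = 28.
DWL = ½ × 56 × 28 = $784 thousand.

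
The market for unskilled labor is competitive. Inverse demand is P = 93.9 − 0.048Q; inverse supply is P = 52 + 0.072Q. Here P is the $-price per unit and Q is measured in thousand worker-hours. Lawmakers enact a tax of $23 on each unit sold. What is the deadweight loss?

Competitive equilibrium: 93.9 − 0.048Q = 52 + 0.072Q → Q* = 349.1667, P* = 77.14.
With the tax, the buyer price exceeds the seller price by 23: (93.9 − 0.048Q) − (52 + 0.072Q) = 23 → Q' = 157.5.
ΔQ = 349.1667 − 157.5 = 191.6667; the wedge equals the tax, 23.
The triangle = ½ × 191.6667 × 23 = $2204.17 thousand.

$2204.17 thousand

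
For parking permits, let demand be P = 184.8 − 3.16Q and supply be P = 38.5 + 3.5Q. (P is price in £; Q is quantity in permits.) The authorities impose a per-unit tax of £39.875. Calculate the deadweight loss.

Competitive equilibrium: 184.8 − 3.16Q = 38.5 + 3.5Q → Q* = 21.967, P* = 115.3844.
With the tax, the buyer price exceeds the seller price by 39.875: (184.8 − 3.16Q) − (38.5 + 3.5Q) = 39.875 → Q' = 15.9797.
ΔQ = 21.967 − 15.9797 = 5.9873; the wedge equals the tax, 39.875.
Welfare loss = ½ × 5.9873 × 39.875 = £119.37.

£119.37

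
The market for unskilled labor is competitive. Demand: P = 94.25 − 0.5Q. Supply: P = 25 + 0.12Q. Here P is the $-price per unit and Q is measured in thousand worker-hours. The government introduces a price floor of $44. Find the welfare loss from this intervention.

Competitive equilibrium: 94.25 − 0.5Q = 25 + 0.12Q → Q* = 111.6935, P* = 38.4032.
At the floor P = 44, quantity demanded = (94.25 − 44)/0.5 = 100.5.
Sellers' marginal cost at Q' = 100.5: 25 + 0.12·100.5 = 37.06.
ΔQ = 111.6935 − 100.5 = 11.1935; wedge = 44 − 37.06 = 6.94.
The triangle = ½ × 11.1935 × 6.94 = $38.84 thousand.

$38.84 thousand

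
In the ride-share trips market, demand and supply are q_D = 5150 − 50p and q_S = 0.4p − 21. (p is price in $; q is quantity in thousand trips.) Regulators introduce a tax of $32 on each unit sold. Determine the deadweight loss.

$203.17 thousand

In inverse form: demand p = 103 − 0.02q, supply p = 52.5 + 2.5q.
Competitive equilibrium: 103 − 0.02q = 52.5 + 2.5q → q* = 20.0397, p* = 102.5992.
With the tax, the buyer price exceeds the seller price by 32: (103 − 0.02q) − (52.5 + 2.5q) = 32 → q' = 7.3413.
Δq = 20.0397 − 7.3413 = 12.6984; the wedge equals the tax, 32.
DWL = ½ × 12.6984 × 32 = $203.17 thousand.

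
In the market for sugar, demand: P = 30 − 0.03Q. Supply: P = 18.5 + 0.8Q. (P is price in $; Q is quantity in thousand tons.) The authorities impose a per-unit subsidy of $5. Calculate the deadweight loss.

Competitive equilibrium: 30 − 0.03Q = 18.5 + 0.8Q → Q* = 13.8554, P* = 29.5843.
The subsidy lowers effective supply by 5: P = 13.5 + 0.8Q.
New quantity: 30 − 0.03Q = 13.5 + 0.8Q → Q' = 19.8795.
Overproduction ΔQ = 19.8795 − 13.8554 = 6.0241; wedge = subsidy = 5.
The triangle = ½ × 6.0241 × 5 = $15.06 thousand.

$15.06 thousand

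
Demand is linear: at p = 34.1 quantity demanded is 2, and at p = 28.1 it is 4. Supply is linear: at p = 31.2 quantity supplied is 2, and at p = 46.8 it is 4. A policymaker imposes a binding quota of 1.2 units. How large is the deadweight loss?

6.17

Demand slope = (28.1 − 34.1)/(4 − 2) = −3, so p = 40.1 − 3q.
Supply slope = (46.8 − 31.2)/(4 − 2) = 7.8, so p = 15.6 + 7.8q.
Competitive equilibrium: 40.1 − 3q = 15.6 + 7.8q → q* = 2.2685, p* = 33.2944.
At q = 1.2: demand price = 40.1 − 3·1.2 = 36.5; supply price = 15.6 + 7.8·1.2 = 24.96.
Δq = 2.2685 − 1.2 = 1.0685; wedge = 36.5 − 24.96 = 11.54.
DWL = ½ × 1.0685 × 11.54 = 6.17.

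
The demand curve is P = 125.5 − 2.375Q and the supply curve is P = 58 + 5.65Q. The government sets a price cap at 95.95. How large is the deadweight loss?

11.52

Competitive equilibrium: 125.5 − 2.375Q = 58 + 5.65Q → Q* = 8.4112, P* = 105.5234.
At the ceiling P = 95.95, quantity supplied = (95.95 − 58)/5.65 = 6.7168.
Willingness to pay at Q' = 6.7168: 125.5 − 2.375·6.7168 = 109.5476.
ΔQ = 8.4112 − 6.7168 = 1.6944; wedge = 109.5476 − 95.95 = 13.5976.
Deadweight loss = ½ × 1.6944 × 13.5976 = 11.52.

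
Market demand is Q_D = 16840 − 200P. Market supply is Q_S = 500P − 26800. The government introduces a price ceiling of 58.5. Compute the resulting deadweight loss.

In inverse form: demand P = 84.2 − 0.005Q, supply P = 53.6 + 0.002Q.
Competitive equilibrium: 84.2 − 0.005Q = 53.6 + 0.002Q → Q* = 4371.4286, P* = 62.3429.
At the ceiling P = 58.5, quantity supplied = (58.5 − 53.6)/0.002 = 2450.
Willingness to pay at Q' = 2450: 84.2 − 0.005·2450 = 71.95.
ΔQ = 4371.4286 − 2450 = 1921.4286; wedge = 71.95 − 58.5 = 13.45.
Deadweight loss = ½ × 1921.4286 × 13.45 = 12921.61.

12921.61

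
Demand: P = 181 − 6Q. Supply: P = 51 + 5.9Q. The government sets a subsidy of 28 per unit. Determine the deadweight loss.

32.94

Competitive equilibrium: 181 − 6Q = 51 + 5.9Q → Q* = 10.9244, P* = 115.4538.
The subsidy lowers effective supply by 28: P = 23 + 5.9Q.
New quantity: 181 − 6Q = 23 + 5.9Q → Q' = 13.2773.
Overproduction ΔQ = 13.2773 − 10.9244 = 2.3529; wedge = subsidy = 28.
Deadweight loss = ½ × 2.3529 × 28 = 32.94.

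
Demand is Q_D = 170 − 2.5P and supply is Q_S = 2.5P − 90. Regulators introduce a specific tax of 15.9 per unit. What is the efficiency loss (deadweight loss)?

158.01

In inverse form: demand P = 68 − 0.4Q, supply P = 36 + 0.4Q.
Competitive equilibrium: 68 − 0.4Q = 36 + 0.4Q → Q* = 40, P* = 52.
With the tax, the buyer price exceeds the seller price by 15.9: (68 − 0.4Q) − (36 + 0.4Q) = 15.9 → Q' = 20.125.
ΔQ = 40 − 20.125 = 19.875; the wedge equals the tax, 15.9.
DWL = ½ × 19.875 × 15.9 = 158.01.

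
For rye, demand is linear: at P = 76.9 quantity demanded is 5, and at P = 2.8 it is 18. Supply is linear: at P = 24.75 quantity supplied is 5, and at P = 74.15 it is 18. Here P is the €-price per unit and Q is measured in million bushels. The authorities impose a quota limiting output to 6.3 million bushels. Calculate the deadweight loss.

Demand slope = (2.8 − 76.9)/(18 − 5) = −5.7, so P = 105.4 − 5.7Q.
Supply slope = (74.15 − 24.75)/(18 − 5) = 3.8, so P = 5.75 + 3.8Q.
Competitive equilibrium: 105.4 − 5.7Q = 5.75 + 3.8Q → Q* = 10.4895, P* = 45.61.
At Q = 6.3: demand price = 105.4 − 5.7·6.3 = 69.49; supply price = 5.75 + 3.8·6.3 = 29.69.
ΔQ = 10.4895 − 6.3 = 4.1895; wedge = 69.49 − 29.69 = 39.8.
Deadweight loss = ½ × 4.1895 × 39.8 = €83.37 million.

€83.37 million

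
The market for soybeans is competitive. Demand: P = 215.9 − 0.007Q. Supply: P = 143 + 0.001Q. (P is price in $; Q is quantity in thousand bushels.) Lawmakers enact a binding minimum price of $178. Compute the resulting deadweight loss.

$54707.16 thousand

Competitive equilibrium: 215.9 − 0.007Q = 143 + 0.001Q → Q* = 9112.5, P* = 152.1125.
At the floor P = 178, quantity demanded = (215.9 − 178)/0.007 = 5414.285714.
Sellers' marginal cost at Q' = 5414.285714: 143 + 0.001·5414.285714 = 148.414286.
ΔQ = 9112.5 − 5414.285714 = 3698.214286; wedge = 178 − 148.414286 = 29.585714.
The triangle = ½ × 3698.214286 × 29.585714 = $54707.16 thousand.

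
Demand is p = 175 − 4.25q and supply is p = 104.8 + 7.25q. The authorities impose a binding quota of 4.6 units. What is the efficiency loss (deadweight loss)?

Competitive equilibrium: 175 − 4.25q = 104.8 + 7.25q → q* = 6.1043, p* = 149.0565.
At q = 4.6: demand price = 175 − 4.25·4.6 = 155.45; supply price = 104.8 + 7.25·4.6 = 138.15.
Δq = 6.1043 − 4.6 = 1.5043; wedge = 155.45 − 138.15 = 17.3.
Welfare loss = ½ × 1.5043 × 17.3 = 13.01.

13.01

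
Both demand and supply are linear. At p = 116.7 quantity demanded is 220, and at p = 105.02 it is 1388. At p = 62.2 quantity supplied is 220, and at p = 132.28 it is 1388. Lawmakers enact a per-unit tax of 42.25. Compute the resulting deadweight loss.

12750.45

Demand slope = (105.02 − 116.7)/(1388 − 220) = −0.01, so p = 118.9 − 0.01q.
Supply slope = (132.28 − 62.2)/(1388 − 220) = 0.06, so p = 49 + 0.06q.
Competitive equilibrium: 118.9 − 0.01q = 49 + 0.06q → q* = 998.5714, p* = 108.9143.
With the tax, the buyer price exceeds the seller price by 42.25: (118.9 − 0.01q) − (49 + 0.06q) = 42.25 → q' = 395.
Δq = 998.5714 − 395 = 603.5714; the wedge equals the tax, 42.25.
Deadweight loss = ½ × 603.5714 × 42.25 = 12750.45.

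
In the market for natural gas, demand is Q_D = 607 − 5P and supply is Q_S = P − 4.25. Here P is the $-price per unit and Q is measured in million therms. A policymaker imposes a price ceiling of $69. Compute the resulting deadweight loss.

$648.46 million

In inverse form: demand P = 121.4 − 0.2Q, supply P = 4.25 + Q.
Competitive equilibrium: 121.4 − 0.2Q = 4.25 + Q → Q* = 97.625, P* = 101.875.
At the ceiling P = 69, quantity supplied = (69 − 4.25)/1 = 64.75.
Willingness to pay at Q' = 64.75: 121.4 − 0.2·64.75 = 108.45.
ΔQ = 97.625 − 64.75 = 32.875; wedge = 108.45 − 69 = 39.45.
DWL = ½ × 32.875 × 39.45 = $648.46 million.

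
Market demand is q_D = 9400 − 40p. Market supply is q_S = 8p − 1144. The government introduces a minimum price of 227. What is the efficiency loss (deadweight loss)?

In inverse form: demand p = 235 − 0.025q, supply p = 143 + 0.125q.
Competitive equilibrium: 235 − 0.025q = 143 + 0.125q → q* = 613.3333, p* = 219.6667.
At the floor p = 227, quantity demanded = (235 − 227)/0.025 = 320.
Sellers' marginal cost at q' = 320: 143 + 0.125·320 = 183.
Δq = 613.3333 − 320 = 293.3333; wedge = 227 − 183 = 44.
Deadweight loss = ½ × 293.3333 × 44 = 6453.33.

6453.33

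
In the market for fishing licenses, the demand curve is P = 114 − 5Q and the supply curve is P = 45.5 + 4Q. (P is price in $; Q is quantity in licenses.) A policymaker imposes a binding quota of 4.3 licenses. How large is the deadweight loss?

$49.34

Competitive equilibrium: 114 − 5Q = 45.5 + 4Q → Q* = 7.6111, P* = 75.9444.
At Q = 4.3: demand price = 114 − 5·4.3 = 92.5; supply price = 45.5 + 4·4.3 = 62.7.
ΔQ = 7.6111 − 4.3 = 3.3111; wedge = 92.5 − 62.7 = 29.8.
The triangle = ½ × 3.3111 × 29.8 = $49.34.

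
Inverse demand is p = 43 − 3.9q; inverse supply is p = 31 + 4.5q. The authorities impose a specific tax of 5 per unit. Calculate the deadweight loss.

Competitive equilibrium: 43 − 3.9q = 31 + 4.5q → q* = 1.4286, p* = 37.4286.
With the tax, the buyer price exceeds the seller price by 5: (43 − 3.9q) − (31 + 4.5q) = 5 → q' = 0.8333.
Δq = 1.4286 − 0.8333 = 0.5953; the wedge equals the tax, 5.
The triangle = ½ × 0.5953 × 5 = 1.49.

1.49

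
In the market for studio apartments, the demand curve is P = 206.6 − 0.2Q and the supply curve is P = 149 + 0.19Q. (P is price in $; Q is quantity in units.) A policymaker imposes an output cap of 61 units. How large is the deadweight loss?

Competitive equilibrium: 206.6 − 0.2Q = 149 + 0.19Q → Q* = 147.6923, P* = 177.0615.
At Q = 61: demand price = 206.6 − 0.2·61 = 194.4; supply price = 149 + 0.19·61 = 160.59.
ΔQ = 147.6923 − 61 = 86.6923; wedge = 194.4 − 160.59 = 33.81.
Deadweight loss = ½ × 86.6923 × 33.81 = $1465.53.

$1465.53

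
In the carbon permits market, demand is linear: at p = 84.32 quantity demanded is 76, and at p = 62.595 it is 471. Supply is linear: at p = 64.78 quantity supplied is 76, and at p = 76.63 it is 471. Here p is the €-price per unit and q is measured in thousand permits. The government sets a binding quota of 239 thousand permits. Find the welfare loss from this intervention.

€190.11 thousand

Demand slope = (62.595 − 84.32)/(471 − 76) = −0.055, so p = 88.5 − 0.055q.
Supply slope = (76.63 − 64.78)/(471 − 76) = 0.03, so p = 62.5 + 0.03q.
Competitive equilibrium: 88.5 − 0.055q = 62.5 + 0.03q → q* = 305.8824, p* = 71.6765.
At q = 239: demand price = 88.5 − 0.055·239 = 75.355; supply price = 62.5 + 0.03·239 = 69.67.
Δq = 305.8824 − 239 = 66.8824; wedge = 75.355 − 69.67 = 5.685.
Deadweight loss = ½ × 66.8824 × 5.685 = €190.11 thousand.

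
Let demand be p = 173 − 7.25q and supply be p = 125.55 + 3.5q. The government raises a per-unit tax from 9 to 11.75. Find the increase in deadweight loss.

Competitive equilibrium: 173 − 7.25q = 125.55 + 3.5q → q* = 4.414, p* = 140.9988.
For a per-unit tax t: Δq = t/10.75, so DWL = ½·t·(t/10.75) = t²/21.5.
At t = 9: DWL = 3.7674. At t = 11.75: DWL = 6.4215.
Increase = 6.4215 − 3.7674 = 2.65.

2.65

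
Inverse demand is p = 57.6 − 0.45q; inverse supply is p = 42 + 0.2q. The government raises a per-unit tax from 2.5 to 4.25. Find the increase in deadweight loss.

Competitive equilibrium: 57.6 − 0.45q = 42 + 0.2q → q* = 24, p* = 46.8.
For a per-unit tax t: Δq = t/0.65, so DWL = ½·t·(t/0.65) = t²/1.3.
At t = 2.5: DWL = 4.808. At t = 4.25: DWL = 13.894.
Increase = 13.894 − 4.808 = 9.09.

9.09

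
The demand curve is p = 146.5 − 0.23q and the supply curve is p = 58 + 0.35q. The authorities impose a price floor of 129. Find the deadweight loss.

1697.12

Competitive equilibrium: 146.5 − 0.23q = 58 + 0.35q → q* = 152.5862, p* = 111.4052.
At the floor p = 129, quantity demanded = (146.5 − 129)/0.23 = 76.087.
Sellers' marginal cost at q' = 76.087: 58 + 0.35·76.087 = 84.6305.
Δq = 152.5862 − 76.087 = 76.4992; wedge = 129 − 84.6305 = 44.3695.
DWL = ½ × 76.4992 × 44.3695 = 1697.12.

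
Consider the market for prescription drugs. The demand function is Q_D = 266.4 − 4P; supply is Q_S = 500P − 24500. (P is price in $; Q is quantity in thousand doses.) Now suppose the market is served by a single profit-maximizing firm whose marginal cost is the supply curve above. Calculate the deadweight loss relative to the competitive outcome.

In inverse form: demand P = 66.6 − 0.25Q, supply P = 49 + 0.002Q.
Competitive equilibrium: 66.6 − 0.25Q = 49 + 0.002Q → Q* = 69.8413, P* = 49.1397.
Marginal revenue: MR = 66.6 − 0.5Q. Set MR = MC: 66.6 − 0.5Q = 49 + 0.002Q → Q_m = 35.0598.
Price P_m = 66.6 − 0.25·35.0598 = 57.8351; MC(Q_m) = 49 + 0.002·35.0598 = 49.0701.
Competitive Q* = 69.8413, so ΔQ = 34.7815; wedge = 57.8351 − 49.0701 = 8.765.
DWL = ½ × 34.7815 × 8.765 = $152.43 thousand.

$152.43 thousand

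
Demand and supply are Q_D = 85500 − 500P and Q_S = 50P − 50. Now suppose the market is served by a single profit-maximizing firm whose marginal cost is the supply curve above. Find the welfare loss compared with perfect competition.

4561.24

In inverse form: demand P = 171 − 0.002Q, supply P = 1 + 0.02Q.
Competitive equilibrium: 171 − 0.002Q = 1 + 0.02Q → Q* = 7727.27273, P* = 155.54545.
Marginal revenue: MR = 171 − 0.004Q. Set MR = MC: 171 − 0.004Q = 1 + 0.02Q → Q_m = 7083.33333.
Price P_m = 171 − 0.002·7083.33333 = 156.83333; MC(Q_m) = 1 + 0.02·7083.33333 = 142.66667.
Competitive Q* = 7727.27273, so ΔQ = 643.9394; wedge = 156.83333 − 142.66667 = 14.16666.
The triangle = ½ × 643.9394 × 14.16666 = 4561.24.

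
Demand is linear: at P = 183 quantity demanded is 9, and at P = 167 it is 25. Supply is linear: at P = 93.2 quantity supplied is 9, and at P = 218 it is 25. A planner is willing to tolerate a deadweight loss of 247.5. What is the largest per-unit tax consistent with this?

Demand slope = (167 − 183)/(25 − 9) = −1, so P = 192 − Q.
Supply slope = (218 − 93.2)/(25 − 9) = 7.8, so P = 23 + 7.8Q.
Competitive equilibrium: 192 − Q = 23 + 7.8Q → Q* = 19.2045, P* = 172.7955.
A tax t gives ΔQ = t/8.8 and wedge t, so DWL = t²/17.6.
t²/17.6 = 247.5 → t² = 4356 → t = 66.

66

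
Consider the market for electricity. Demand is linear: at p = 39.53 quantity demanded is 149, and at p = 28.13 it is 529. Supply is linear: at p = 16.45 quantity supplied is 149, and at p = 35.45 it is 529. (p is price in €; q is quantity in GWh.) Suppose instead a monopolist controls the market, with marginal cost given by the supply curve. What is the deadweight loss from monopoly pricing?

Demand slope = (28.13 − 39.53)/(529 − 149) = −0.03, so p = 44 − 0.03q.
Supply slope = (35.45 − 16.45)/(529 − 149) = 0.05, so p = 9 + 0.05q.
Competitive equilibrium: 44 − 0.03q = 9 + 0.05q → q* = 437.5, p* = 30.875.
Marginal revenue: MR = 44 − 0.06q. Set MR = MC: 44 − 0.06q = 9 + 0.05q → q_m = 318.1818.
Price p_m = 44 − 0.03·318.1818 = 34.4545; MC(q_m) = 9 + 0.05·318.1818 = 24.9091.
Competitive q* = 437.5, so Δq = 119.3182; wedge = 34.4545 − 24.9091 = 9.5454.
Welfare loss = ½ × 119.3182 × 9.5454 = €569.47.

€569.47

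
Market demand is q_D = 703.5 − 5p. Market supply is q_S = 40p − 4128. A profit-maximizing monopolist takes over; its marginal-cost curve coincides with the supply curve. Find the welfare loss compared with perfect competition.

692.04

In inverse form: demand p = 140.7 − 0.2q, supply p = 103.2 + 0.025q.
Competitive equilibrium: 140.7 − 0.2q = 103.2 + 0.025q → q* = 166.6667, p* = 107.3667.
Marginal revenue: MR = 140.7 − 0.4q. Set MR = MC: 140.7 − 0.4q = 103.2 + 0.025q → q_m = 88.2353.
Price p_m = 140.7 − 0.2·88.2353 = 123.0529; MC(q_m) = 103.2 + 0.025·88.2353 = 105.4059.
Competitive q* = 166.6667, so Δq = 78.4314; wedge = 123.0529 − 105.4059 = 17.647.
Deadweight loss = ½ × 78.4314 × 17.647 = 692.04.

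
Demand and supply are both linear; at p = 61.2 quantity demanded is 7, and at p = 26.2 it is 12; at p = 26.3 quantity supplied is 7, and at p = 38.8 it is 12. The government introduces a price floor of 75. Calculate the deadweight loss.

Demand slope = (26.2 − 61.2)/(12 − 7) = −7, so p = 110.2 − 7q.
Supply slope = (38.8 − 26.3)/(12 − 7) = 2.5, so p = 8.8 + 2.5q.
Competitive equilibrium: 110.2 − 7q = 8.8 + 2.5q → q* = 10.6737, p* = 35.4842.
At the floor p = 75, quantity demanded = (110.2 − 75)/7 = 5.0286.
Sellers' marginal cost at q' = 5.0286: 8.8 + 2.5·5.0286 = 21.3715.
Δq = 10.6737 − 5.0286 = 5.6451; wedge = 75 − 21.3715 = 53.6285.
The triangle = ½ × 5.6451 × 53.6285 = 151.37.

151.37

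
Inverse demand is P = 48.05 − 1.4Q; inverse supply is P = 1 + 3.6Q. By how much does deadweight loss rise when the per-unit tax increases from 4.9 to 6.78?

2.20

Competitive equilibrium: 48.05 − 1.4Q = 1 + 3.6Q → Q* = 9.41, P* = 34.876.
For a per-unit tax t: ΔQ = t/5, so DWL = ½·t·(t/5) = t²/10.
At t = 4.9: DWL = 2.401. At t = 6.78: DWL = 4.597.
Increase = 4.597 − 2.401 = 2.20.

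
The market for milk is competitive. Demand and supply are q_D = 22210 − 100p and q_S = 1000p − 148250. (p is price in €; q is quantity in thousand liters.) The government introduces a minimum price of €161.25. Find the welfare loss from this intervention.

€2173.51 thousand

In inverse form: demand p = 222.1 − 0.01q, supply p = 148.25 + 0.001q.
Competitive equilibrium: 222.1 − 0.01q = 148.25 + 0.001q → q* = 6713.6364, p* = 154.9636.
At the floor p = 161.25, quantity demanded = (222.1 − 161.25)/0.01 = 6085.
Sellers' marginal cost at q' = 6085: 148.25 + 0.001·6085 = 154.335.
Δq = 6713.6364 − 6085 = 628.6364; wedge = 161.25 − 154.335 = 6.915.
The triangle = ½ × 628.6364 × 6.915 = €2173.51 thousand.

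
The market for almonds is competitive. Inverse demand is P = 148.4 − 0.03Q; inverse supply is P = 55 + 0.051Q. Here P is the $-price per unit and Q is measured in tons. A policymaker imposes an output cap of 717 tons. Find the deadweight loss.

$7701.94

Competitive equilibrium: 148.4 − 0.03Q = 55 + 0.051Q → Q* = 1153.0864, P* = 113.8074.
At Q = 717: demand price = 148.4 − 0.03·717 = 126.89; supply price = 55 + 0.051·717 = 91.567.
ΔQ = 1153.0864 − 717 = 436.0864; wedge = 126.89 − 91.567 = 35.323.
The triangle = ½ × 436.0864 × 35.323 = $7701.94.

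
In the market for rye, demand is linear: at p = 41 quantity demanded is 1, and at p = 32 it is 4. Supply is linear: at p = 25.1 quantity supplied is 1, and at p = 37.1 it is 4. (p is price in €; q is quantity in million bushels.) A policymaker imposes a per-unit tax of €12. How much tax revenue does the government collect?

€18.69 million

Demand slope = (32 − 41)/(4 − 1) = −3, so p = 44 − 3q.
Supply slope = (37.1 − 25.1)/(4 − 1) = 4, so p = 21.1 + 4q.
Competitive equilibrium: 44 − 3q = 21.1 + 4q → q* = 3.2714, p* = 34.1857.
With the tax, the buyer price exceeds the seller price by 12: (44 − 3q) − (21.1 + 4q) = 12 → q' = 1.5571.
Tax revenue = 12 × 1.5571 = €18.69 million.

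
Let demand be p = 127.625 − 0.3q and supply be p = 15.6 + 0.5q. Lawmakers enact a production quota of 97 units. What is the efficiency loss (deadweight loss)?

Competitive equilibrium: 127.625 − 0.3q = 15.6 + 0.5q → q* = 140.0313, p* = 85.6156.
At q = 97: demand price = 127.625 − 0.3·97 = 98.525; supply price = 15.6 + 0.5·97 = 64.1.
Δq = 140.0313 − 97 = 43.0313; wedge = 98.525 − 64.1 = 34.425.
The triangle = ½ × 43.0313 × 34.425 = 740.68.

740.68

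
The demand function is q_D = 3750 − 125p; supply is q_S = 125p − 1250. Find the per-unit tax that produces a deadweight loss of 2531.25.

In inverse form: demand p = 30 − 0.008q, supply p = 10 + 0.008q.
Competitive equilibrium: 30 − 0.008q = 10 + 0.008q → q* = 1250, p* = 20.
A tax t gives Δq = t/0.016 and wedge t, so DWL = t²/0.032.
t²/0.032 = 2531.25 → t² = 81 → t = 9.

9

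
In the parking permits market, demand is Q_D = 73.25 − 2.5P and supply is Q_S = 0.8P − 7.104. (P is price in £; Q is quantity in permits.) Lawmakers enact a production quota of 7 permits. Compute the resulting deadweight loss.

£23.84

In inverse form: demand P = 29.3 − 0.4Q, supply P = 8.88 + 1.25Q.
Competitive equilibrium: 29.3 − 0.4Q = 8.88 + 1.25Q → Q* = 12.3758, P* = 24.3497.
At Q = 7: demand price = 29.3 − 0.4·7 = 26.5; supply price = 8.88 + 1.25·7 = 17.63.
ΔQ = 12.3758 − 7 = 5.3758; wedge = 26.5 − 17.63 = 8.87.
Welfare loss = ½ × 5.3758 × 8.87 = £23.84.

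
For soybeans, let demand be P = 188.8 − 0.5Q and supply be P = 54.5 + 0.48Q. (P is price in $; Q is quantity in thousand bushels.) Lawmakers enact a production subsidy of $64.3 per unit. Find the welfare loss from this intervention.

Competitive equilibrium: 188.8 − 0.5Q = 54.5 + 0.48Q → Q* = 137.04082, P* = 120.27959.
The subsidy lowers effective supply by 64.3: P = 0.48Q − 9.8.
New quantity: 188.8 − 0.5Q = 0.48Q − 9.8 → Q' = 202.65306.
Overproduction ΔQ = 202.65306 − 137.04082 = 65.61224; wedge = subsidy = 64.3.
The triangle = ½ × 65.61224 × 64.3 = $2109.43 thousand.

$2109.43 thousand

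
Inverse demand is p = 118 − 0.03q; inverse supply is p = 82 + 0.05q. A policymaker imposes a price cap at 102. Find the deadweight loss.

Competitive equilibrium: 118 − 0.03q = 82 + 0.05q → q* = 450, p* = 104.5.
At the ceiling p = 102, quantity supplied = (102 − 82)/0.05 = 400.
Willingness to pay at q' = 400: 118 − 0.03·400 = 106.
Δq = 450 − 400 = 50; wedge = 106 − 102 = 4.
DWL = ½ × 50 × 4 = 100.

100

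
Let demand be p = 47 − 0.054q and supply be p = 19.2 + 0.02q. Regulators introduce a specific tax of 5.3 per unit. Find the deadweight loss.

189.80

Competitive equilibrium: 47 − 0.054q = 19.2 + 0.02q → q* = 375.6757, p* = 26.7135.
With the tax, the buyer price exceeds the seller price by 5.3: (47 − 0.054q) − (19.2 + 0.02q) = 5.3 → q' = 304.0541.
Δq = 375.6757 − 304.0541 = 71.6216; the wedge equals the tax, 5.3.
The triangle = ½ × 71.6216 × 5.3 = 189.80.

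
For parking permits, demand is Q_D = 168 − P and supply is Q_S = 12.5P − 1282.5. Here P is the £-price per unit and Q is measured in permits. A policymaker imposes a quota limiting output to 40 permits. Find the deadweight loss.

In inverse form: demand P = 168 − Q, supply P = 102.6 + 0.08Q.
Competitive equilibrium: 168 − Q = 102.6 + 0.08Q → Q* = 60.5556, P* = 107.4444.
At Q = 40: demand price = 168 − 1·40 = 128; supply price = 102.6 + 0.08·40 = 105.8.
ΔQ = 60.5556 − 40 = 20.5556; wedge = 128 − 105.8 = 22.2.
Deadweight loss = ½ × 20.5556 × 22.2 = £228.17.

£228.17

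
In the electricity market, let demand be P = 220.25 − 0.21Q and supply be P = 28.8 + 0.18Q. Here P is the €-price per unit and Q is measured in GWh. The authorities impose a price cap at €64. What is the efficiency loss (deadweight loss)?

€17009.23

Competitive equilibrium: 220.25 − 0.21Q = 28.8 + 0.18Q → Q* = 490.89744, P* = 117.16154.
At the ceiling P = 64, quantity supplied = (64 − 28.8)/0.18 = 195.55556.
Willingness to pay at Q' = 195.55556: 220.25 − 0.21·195.55556 = 179.18333.
ΔQ = 490.89744 − 195.55556 = 295.34188; wedge = 179.18333 − 64 = 115.18333.
Welfare loss = ½ × 295.34188 × 115.18333 = €17009.23.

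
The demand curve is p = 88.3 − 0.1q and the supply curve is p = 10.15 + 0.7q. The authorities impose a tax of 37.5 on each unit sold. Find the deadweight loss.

878.91

Competitive equilibrium: 88.3 − 0.1q = 10.15 + 0.7q → q* = 97.6875, p* = 78.5313.
With the tax, the buyer price exceeds the seller price by 37.5: (88.3 − 0.1q) − (10.15 + 0.7q) = 37.5 → q' = 50.8125.
Δq = 97.6875 − 50.8125 = 46.875; the wedge equals the tax, 37.5.
Welfare loss = ½ × 46.875 × 37.5 = 878.91.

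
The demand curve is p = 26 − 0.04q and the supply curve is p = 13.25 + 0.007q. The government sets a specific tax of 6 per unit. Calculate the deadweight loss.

382.98

Competitive equilibrium: 26 − 0.04q = 13.25 + 0.007q → q* = 271.2766, p* = 15.1489.
With the tax, the buyer price exceeds the seller price by 6: (26 − 0.04q) − (13.25 + 0.007q) = 6 → q' = 143.617.
Δq = 271.2766 − 143.617 = 127.6596; the wedge equals the tax, 6.
DWL = ½ × 127.6596 × 6 = 382.98.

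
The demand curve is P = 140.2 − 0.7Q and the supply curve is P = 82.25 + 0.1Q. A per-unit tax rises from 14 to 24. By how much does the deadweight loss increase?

237.50

Competitive equilibrium: 140.2 − 0.7Q = 82.25 + 0.1Q → Q* = 72.4375, P* = 89.4938.
For a per-unit tax t: ΔQ = t/0.8, so DWL = ½·t·(t/0.8) = t²/1.6.
At t = 14: DWL = 122.5. At t = 24: DWL = 360.
Increase = 360 − 122.5 = 237.50.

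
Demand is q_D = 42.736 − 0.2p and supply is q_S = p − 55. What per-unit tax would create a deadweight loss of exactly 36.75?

In inverse form: demand p = 213.68 − 5q, supply p = 55 + q.
Competitive equilibrium: 213.68 − 5q = 55 + q → q* = 26.4467, p* = 81.4467.
A tax t gives Δq = t/6 and wedge t, so DWL = t²/12.
t²/12 = 36.75 → t² = 441 → t = 21.

21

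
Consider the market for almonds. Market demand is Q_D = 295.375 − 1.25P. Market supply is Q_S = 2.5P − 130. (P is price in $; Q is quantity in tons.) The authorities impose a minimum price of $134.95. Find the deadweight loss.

In inverse form: demand P = 236.3 − 0.8Q, supply P = 52 + 0.4Q.
Competitive equilibrium: 236.3 − 0.8Q = 52 + 0.4Q → Q* = 153.5833, P* = 113.4333.
At the floor P = 134.95, quantity demanded = (236.3 − 134.95)/0.8 = 126.6875.
Sellers' marginal cost at Q' = 126.6875: 52 + 0.4·126.6875 = 102.675.
ΔQ = 153.5833 − 126.6875 = 26.8958; wedge = 134.95 − 102.675 = 32.275.
Welfare loss = ½ × 26.8958 × 32.275 = $434.03.

$434.03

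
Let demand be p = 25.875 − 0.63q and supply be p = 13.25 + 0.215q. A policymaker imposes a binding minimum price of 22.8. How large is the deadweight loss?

42.76

Competitive equilibrium: 25.875 − 0.63q = 13.25 + 0.215q → q* = 14.9408, p* = 16.4623.
At the floor p = 22.8, quantity demanded = (25.875 − 22.8)/0.63 = 4.881.
Sellers' marginal cost at q' = 4.881: 13.25 + 0.215·4.881 = 14.2994.
Δq = 14.9408 − 4.881 = 10.0598; wedge = 22.8 − 14.2994 = 8.5006.
DWL = ½ × 10.0598 × 8.5006 = 42.76.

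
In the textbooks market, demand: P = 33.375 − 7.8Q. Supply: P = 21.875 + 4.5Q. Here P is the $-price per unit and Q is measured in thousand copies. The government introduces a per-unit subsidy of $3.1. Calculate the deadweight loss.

Competitive equilibrium: 33.375 − 7.8Q = 21.875 + 4.5Q → Q* = 0.935, P* = 26.0823.
The subsidy lowers effective supply by 3.1: P = 18.775 + 4.5Q.
New quantity: 33.375 − 7.8Q = 18.775 + 4.5Q → Q' = 1.187.
Overproduction ΔQ = 1.187 − 0.935 = 0.252; wedge = subsidy = 3.1.
Deadweight loss = ½ × 0.252 × 3.1 = $0.39 thousand.

$0.39 thousand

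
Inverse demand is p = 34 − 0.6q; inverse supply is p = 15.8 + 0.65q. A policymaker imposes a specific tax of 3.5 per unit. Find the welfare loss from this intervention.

Competitive equilibrium: 34 − 0.6q = 15.8 + 0.65q → q* = 14.56, p* = 25.264.
With the tax, the buyer price exceeds the seller price by 3.5: (34 − 0.6q) − (15.8 + 0.65q) = 3.5 → q' = 11.76.
Δq = 14.56 − 11.76 = 2.8; the wedge equals the tax, 3.5.
The triangle = ½ × 2.8 × 3.5 = 4.90.

4.90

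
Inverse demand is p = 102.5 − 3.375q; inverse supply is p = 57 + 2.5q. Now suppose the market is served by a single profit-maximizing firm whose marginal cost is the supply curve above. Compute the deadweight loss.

23.46

Competitive equilibrium: 102.5 − 3.375q = 57 + 2.5q → q* = 7.7447, p* = 76.3617.
Marginal revenue: MR = 102.5 − 6.75q. Set MR = MC: 102.5 − 6.75q = 57 + 2.5q → q_m = 4.9189.
Price p_m = 102.5 − 3.375·4.9189 = 85.8987; MC(q_m) = 57 + 2.5·4.9189 = 69.2973.
Competitive q* = 7.7447, so Δq = 2.8258; wedge = 85.8987 − 69.2973 = 16.6014.
The triangle = ½ × 2.8258 × 16.6014 = 23.46.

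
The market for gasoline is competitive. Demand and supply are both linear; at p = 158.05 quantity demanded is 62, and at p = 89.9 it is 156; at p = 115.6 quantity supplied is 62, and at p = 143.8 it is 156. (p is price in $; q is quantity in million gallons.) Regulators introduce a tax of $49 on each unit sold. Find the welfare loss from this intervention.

$1171.22 million

Demand slope = (89.9 − 158.05)/(156 − 62) = −0.725, so p = 203 − 0.725q.
Supply slope = (143.8 − 115.6)/(156 − 62) = 0.3, so p = 97 + 0.3q.
Competitive equilibrium: 203 − 0.725q = 97 + 0.3q → q* = 103.4146, p* = 128.0244.
With the tax, the buyer price exceeds the seller price by 49: (203 − 0.725q) − (97 + 0.3q) = 49 → q' = 55.6098.
Δq = 103.4146 − 55.6098 = 47.8048; the wedge equals the tax, 49.
Deadweight loss = ½ × 47.8048 × 49 = $1171.22 million.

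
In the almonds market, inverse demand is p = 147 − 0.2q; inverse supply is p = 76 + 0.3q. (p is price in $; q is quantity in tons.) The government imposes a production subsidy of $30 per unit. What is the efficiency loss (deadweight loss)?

$900

Competitive equilibrium: 147 − 0.2q = 76 + 0.3q → q* = 142, p* = 118.6.
The subsidy lowers effective supply by 30: p = 46 + 0.3q.
New quantity: 147 − 0.2q = 46 + 0.3q → q' = 202.
Overproduction Δq = 202 − 142 = 60; wedge = subsidy = 30.
The triangle = ½ × 60 × 30 = $900.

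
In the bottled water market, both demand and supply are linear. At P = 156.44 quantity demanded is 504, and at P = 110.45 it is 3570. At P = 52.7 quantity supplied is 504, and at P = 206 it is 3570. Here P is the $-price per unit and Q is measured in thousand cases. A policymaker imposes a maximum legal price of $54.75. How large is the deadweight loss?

$78585.81 thousand

Demand slope = (110.45 − 156.44)/(3570 − 504) = −0.015, so P = 164 − 0.015Q.
Supply slope = (206 − 52.7)/(3570 − 504) = 0.05, so P = 27.5 + 0.05Q.
Competitive equilibrium: 164 − 0.015Q = 27.5 + 0.05Q → Q* = 2100, P* = 132.5.
At the ceiling P = 54.75, quantity supplied = (54.75 − 27.5)/0.05 = 545.
Willingness to pay at Q' = 545: 164 − 0.015·545 = 155.825.
ΔQ = 2100 − 545 = 1555; wedge = 155.825 − 54.75 = 101.075.
DWL = ½ × 1555 × 101.075 = $78585.81 thousand.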